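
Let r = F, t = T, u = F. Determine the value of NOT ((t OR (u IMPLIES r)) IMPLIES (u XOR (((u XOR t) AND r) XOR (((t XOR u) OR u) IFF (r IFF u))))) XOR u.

u IMPLIES r = F IMPLIES F = T
t OR (u IMPLIES r) = T OR T = T
u XOR t = F XOR T = T
(u XOR t) AND r = T AND F = F
t XOR u = T XOR F = T
(t XOR u) OR u = T OR F = T
r IFF u = F IFF F = T
((t XOR u) OR u) IFF (r IFF u) = T IFF T = T
((u XOR t) AND r) XOR (((t XOR u) OR u) IFF (r IFF u)) = F XOR T = T
u XOR (((u XOR t) AND r) XOR (((t XOR u) OR u) IFF (r IFF u))) = F XOR T = T
(t OR (u IMPLIES r)) IMPLIES (u XOR (((u XOR t) AND r) XOR (((t XOR u) OR u) IFF (r IFF u)))) = T IMPLIES T = T
NOT ((t OR (u IMPLIES r)) IMPLIES (u XOR (((u XOR t) AND r) XOR (((t XOR u) OR u) IFF (r IFF u))))) = NOT T = F
NOT ((t OR (u IMPLIES r)) IMPLIES (u XOR (((u XOR t) AND r) XOR (((t XOR u) OR u) IFF (r IFF u))))) XOR u = F XOR F = F

F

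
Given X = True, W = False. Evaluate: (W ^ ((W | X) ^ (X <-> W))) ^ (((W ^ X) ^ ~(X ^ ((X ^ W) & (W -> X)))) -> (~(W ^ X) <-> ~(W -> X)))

False

W | X = False | True = True
X <-> W = True <-> False = False
(W | X) ^ (X <-> W) = True ^ False = True
W ^ ((W | X) ^ (X <-> W)) = False ^ True = True
W ^ X = False ^ True = True
X ^ W = True ^ False = True
W -> X = False -> True = True
(X ^ W) & (W -> X) = True & True = True
X ^ ((X ^ W) & (W -> X)) = True ^ True = False
~(X ^ ((X ^ W) & (W -> X))) = ~False = True
(W ^ X) ^ ~(X ^ ((X ^ W) & (W -> X))) = True ^ True = False
W ^ X = False ^ True = True
~(W ^ X) = ~True = False
W -> X = False -> True = True
~(W -> X) = ~True = False
~(W ^ X) <-> ~(W -> X) = False <-> False = True
((W ^ X) ^ ~(X ^ ((X ^ W) & (W -> X)))) -> (~(W ^ X) <-> ~(W -> X)) = False -> True = True
(W ^ ((W | X) ^ (X <-> W))) ^ (((W ^ X) ^ ~(X ^ ((X ^ W) & (W -> X)))) -> (~(W ^ X) <-> ~(W -> X))) = True ^ True = False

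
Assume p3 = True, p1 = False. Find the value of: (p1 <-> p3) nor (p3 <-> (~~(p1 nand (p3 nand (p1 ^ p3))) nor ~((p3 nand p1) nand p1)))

p1 <-> p3 = False <-> True = False
p1 ^ p3 = False ^ True = True
p3 nand (p1 ^ p3) = True nand True = False
p1 nand (p3 nand (p1 ^ p3)) = False nand False = True
~(p1 nand (p3 nand (p1 ^ p3))) = ~True = False
~~(p1 nand (p3 nand (p1 ^ p3))) = ~False = True
p3 nand p1 = True nand False = True
(p3 nand p1) nand p1 = True nand False = True
~((p3 nand p1) nand p1) = ~True = False
~~(p1 nand (p3 nand (p1 ^ p3))) nor ~((p3 nand p1) nand p1) = True nor False = False
p3 <-> (~~(p1 nand (p3 nand (p1 ^ p3))) nor ~((p3 nand p1) nand p1)) = True <-> False = False
(p1 <-> p3) nor (p3 <-> (~~(p1 nand (p3 nand (p1 ^ p3))) nor ~((p3 nand p1) nand p1))) = False nor False = True

True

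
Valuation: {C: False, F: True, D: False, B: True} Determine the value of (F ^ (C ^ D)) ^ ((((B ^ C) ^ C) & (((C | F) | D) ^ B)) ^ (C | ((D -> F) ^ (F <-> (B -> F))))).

True

Substituting C=False, F=True, D=False, B=True:
C ^ D = False ^ False = False
F ^ (C ^ D) = True ^ False = True
B ^ C = True ^ False = True
(B ^ C) ^ C = True ^ False = True
C | F = False | True = True
(C | F) | D = True | False = True
((C | F) | D) ^ B = True ^ True = False
((B ^ C) ^ C) & (((C | F) | D) ^ B) = True & False = False
D -> F = False -> True = True
B -> F = True -> True = True
F <-> (B -> F) = True <-> True = True
(D -> F) ^ (F <-> (B -> F)) = True ^ True = False
C | ((D -> F) ^ (F <-> (B -> F))) = False | False = False
(((B ^ C) ^ C) & (((C | F) | D) ^ B)) ^ (C | ((D -> F) ^ (F <-> (B -> F)))) = False ^ False = False
(F ^ (C ^ D)) ^ ((((B ^ C) ^ C) & (((C | F) | D) ^ B)) ^ (C | ((D -> F) ^ (F <-> (B -> F))))) = True ^ False = True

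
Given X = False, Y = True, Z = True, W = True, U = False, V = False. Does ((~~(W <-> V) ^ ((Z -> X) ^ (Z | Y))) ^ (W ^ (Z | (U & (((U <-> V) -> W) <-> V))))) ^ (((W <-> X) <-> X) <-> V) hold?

True

Substituting X=False, Y=True, Z=True, W=True, U=False, V=False:
W <-> V = True <-> False = False
~(W <-> V) = ~False = True
~~(W <-> V) = ~True = False
Z -> X = True -> False = False
Z | Y = True | True = True
(Z -> X) ^ (Z | Y) = False ^ True = True
~~(W <-> V) ^ ((Z -> X) ^ (Z | Y)) = False ^ True = True
U <-> V = False <-> False = True
(U <-> V) -> W = True -> True = True
((U <-> V) -> W) <-> V = True <-> False = False
U & (((U <-> V) -> W) <-> V) = False & False = False
Z | (U & (((U <-> V) -> W) <-> V)) = True | False = True
W ^ (Z | (U & (((U <-> V) -> W) <-> V))) = True ^ True = False
(~~(W <-> V) ^ ((Z -> X) ^ (Z | Y))) ^ (W ^ (Z | (U & (((U <-> V) -> W) <-> V)))) = True ^ False = True
W <-> X = True <-> False = False
(W <-> X) <-> X = False <-> False = True
((W <-> X) <-> X) <-> V = True <-> False = False
((~~(W <-> V) ^ ((Z -> X) ^ (Z | Y))) ^ (W ^ (Z | (U & (((U <-> V) -> W) <-> V))))) ^ (((W <-> X) <-> X) <-> V) = True ^ False = True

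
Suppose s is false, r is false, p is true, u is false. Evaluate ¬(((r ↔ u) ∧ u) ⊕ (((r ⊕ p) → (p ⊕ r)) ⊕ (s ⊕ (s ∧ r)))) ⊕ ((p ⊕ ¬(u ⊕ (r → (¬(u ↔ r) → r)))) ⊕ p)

False

r ↔ u = False ↔ False = True
(r ↔ u) ∧ u = True ∧ False = False
r ⊕ p = False ⊕ True = True
p ⊕ r = True ⊕ False = True
(r ⊕ p) → (p ⊕ r) = True → True = True
s ∧ r = False ∧ False = False
s ⊕ (s ∧ r) = False ⊕ False = False
((r ⊕ p) → (p ⊕ r)) ⊕ (s ⊕ (s ∧ r)) = True ⊕ False = True
((r ↔ u) ∧ u) ⊕ (((r ⊕ p) → (p ⊕ r)) ⊕ (s ⊕ (s ∧ r))) = False ⊕ True = True
¬(((r ↔ u) ∧ u) ⊕ (((r ⊕ p) → (p ⊕ r)) ⊕ (s ⊕ (s ∧ r)))) = ¬True = False
u ↔ r = False ↔ False = True
¬(u ↔ r) = ¬True = False
¬(u ↔ r) → r = False → False = True
r → (¬(u ↔ r) → r) = False → True = True
u ⊕ (r → (¬(u ↔ r) → r)) = False ⊕ True = True
¬(u ⊕ (r → (¬(u ↔ r) → r))) = ¬True = False
p ⊕ ¬(u ⊕ (r → (¬(u ↔ r) → r))) = True ⊕ False = True
(p ⊕ ¬(u ⊕ (r → (¬(u ↔ r) → r)))) ⊕ p = True ⊕ True = False
¬(((r ↔ u) ∧ u) ⊕ (((r ⊕ p) → (p ⊕ r)) ⊕ (s ⊕ (s ∧ r)))) ⊕ ((p ⊕ ¬(u ⊕ (r → (¬(u ↔ r) → r)))) ⊕ p) = False ⊕ False = False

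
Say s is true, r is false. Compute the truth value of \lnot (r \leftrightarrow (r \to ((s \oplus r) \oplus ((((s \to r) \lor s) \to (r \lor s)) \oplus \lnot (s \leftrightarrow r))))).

T

s \oplus r = T \oplus F = T
s \to r = T \to F = F
(s \to r) \lor s = F \lor T = T
r \lor s = F \lor T = T
((s \to r) \lor s) \to (r \lor s) = T \to T = T
s \leftrightarrow r = T \leftrightarrow F = F
\lnot (s \leftrightarrow r) = \lnot F = T
(((s \to r) \lor s) \to (r \lor s)) \oplus \lnot (s \leftrightarrow r) = T \oplus T = F
(s \oplus r) \oplus ((((s \to r) \lor s) \to (r \lor s)) \oplus \lnot (s \leftrightarrow r)) = T \oplus F = T
r \to ((s \oplus r) \oplus ((((s \to r) \lor s) \to (r \lor s)) \oplus \lnot (s \leftrightarrow r))) = F \to T = T
r \leftrightarrow (r \to ((s \oplus r) \oplus ((((s \to r) \lor s) \to (r \lor s)) \oplus \lnot (s \leftrightarrow r)))) = F \leftrightarrow T = F
\lnot (r \leftrightarrow (r \to ((s \oplus r) \oplus ((((s \to r) \lor s) \to (r \lor s)) \oplus \lnot (s \leftrightarrow r))))) = \lnot F = T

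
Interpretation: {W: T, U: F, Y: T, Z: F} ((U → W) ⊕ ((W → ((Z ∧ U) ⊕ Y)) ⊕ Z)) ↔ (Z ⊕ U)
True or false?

T

Substituting W=T, U=F, Y=T, Z=F:
U → W = F → T = T
Z ∧ U = F ∧ F = F
(Z ∧ U) ⊕ Y = F ⊕ T = T
W → ((Z ∧ U) ⊕ Y) = T → T = T
(W → ((Z ∧ U) ⊕ Y)) ⊕ Z = T ⊕ F = T
(U → W) ⊕ ((W → ((Z ∧ U) ⊕ Y)) ⊕ Z) = T ⊕ T = F
Z ⊕ U = F ⊕ F = F
((U → W) ⊕ ((W → ((Z ∧ U) ⊕ Y)) ⊕ Z)) ↔ (Z ⊕ U) = F ↔ F = T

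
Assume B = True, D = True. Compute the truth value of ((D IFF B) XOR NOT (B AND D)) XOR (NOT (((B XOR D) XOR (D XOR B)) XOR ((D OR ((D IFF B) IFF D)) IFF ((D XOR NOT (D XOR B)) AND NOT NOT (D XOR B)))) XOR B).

D IFF B = True IFF True = True
B AND D = True AND True = True
NOT (B AND D) = NOT True = False
(D IFF B) XOR NOT (B AND D) = True XOR False = True
B XOR D = True XOR True = False
D XOR B = True XOR True = False
(B XOR D) XOR (D XOR B) = False XOR False = False
D IFF B = True IFF True = True
(D IFF B) IFF D = True IFF True = True
D OR ((D IFF B) IFF D) = True OR True = True
D XOR B = True XOR True = False
NOT (D XOR B) = NOT False = True
D XOR NOT (D XOR B) = True XOR True = False
D XOR B = True XOR True = False
NOT (D XOR B) = NOT False = True
NOT NOT (D XOR B) = NOT True = False
(D XOR NOT (D XOR B)) AND NOT NOT (D XOR B) = False AND False = False
(D OR ((D IFF B) IFF D)) IFF ((D XOR NOT (D XOR B)) AND NOT NOT (D XOR B)) = True IFF False = False
((B XOR D) XOR (D XOR B)) XOR ((D OR ((D IFF B) IFF D)) IFF ((D XOR NOT (D XOR B)) AND NOT NOT (D XOR B))) = False XOR False = False
NOT (((B XOR D) XOR (D XOR B)) XOR ((D OR ((D IFF B) IFF D)) IFF ((D XOR NOT (D XOR B)) AND NOT NOT (D XOR B)))) = NOT False = True
NOT (((B XOR D) XOR (D XOR B)) XOR ((D OR ((D IFF B) IFF D)) IFF ((D XOR NOT (D XOR B)) AND NOT NOT (D XOR B)))) XOR B = True XOR True = False
((D IFF B) XOR NOT (B AND D)) XOR (NOT (((B XOR D) XOR (D XOR B)) XOR ((D OR ((D IFF B) IFF D)) IFF ((D XOR NOT (D XOR B)) AND NOT NOT (D XOR B)))) XOR B) = True XOR False = True

True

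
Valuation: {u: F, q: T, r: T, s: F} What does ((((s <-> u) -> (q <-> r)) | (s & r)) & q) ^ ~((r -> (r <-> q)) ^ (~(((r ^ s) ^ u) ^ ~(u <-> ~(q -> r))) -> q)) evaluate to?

Substituting u=F, q=T, r=T, s=F:
s <-> u = F <-> F = T
q <-> r = T <-> T = T
(s <-> u) -> (q <-> r) = T -> T = T
s & r = F & T = F
((s <-> u) -> (q <-> r)) | (s & r) = T | F = T
(((s <-> u) -> (q <-> r)) | (s & r)) & q = T & T = T
r <-> q = T <-> T = T
r -> (r <-> q) = T -> T = T
r ^ s = T ^ F = T
(r ^ s) ^ u = T ^ F = T
q -> r = T -> T = T
~(q -> r) = ~T = F
u <-> ~(q -> r) = F <-> F = T
~(u <-> ~(q -> r)) = ~T = F
((r ^ s) ^ u) ^ ~(u <-> ~(q -> r)) = T ^ F = T
~(((r ^ s) ^ u) ^ ~(u <-> ~(q -> r))) = ~T = F
~(((r ^ s) ^ u) ^ ~(u <-> ~(q -> r))) -> q = F -> T = T
(r -> (r <-> q)) ^ (~(((r ^ s) ^ u) ^ ~(u <-> ~(q -> r))) -> q) = T ^ T = F
~((r -> (r <-> q)) ^ (~(((r ^ s) ^ u) ^ ~(u <-> ~(q -> r))) -> q)) = ~F = T
((((s <-> u) -> (q <-> r)) | (s & r)) & q) ^ ~((r -> (r <-> q)) ^ (~(((r ^ s) ^ u) ^ ~(u <-> ~(q -> r))) -> q)) = T ^ T = F

F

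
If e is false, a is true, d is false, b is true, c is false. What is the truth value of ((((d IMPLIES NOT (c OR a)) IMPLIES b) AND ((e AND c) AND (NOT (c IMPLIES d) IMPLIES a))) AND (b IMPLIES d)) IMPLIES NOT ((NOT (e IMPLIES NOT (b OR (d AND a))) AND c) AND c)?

c OR a = F OR T = T
NOT (c OR a) = NOT T = F
d IMPLIES NOT (c OR a) = F IMPLIES F = T
(d IMPLIES NOT (c OR a)) IMPLIES b = T IMPLIES T = T
e AND c = F AND F = F
c IMPLIES d = F IMPLIES F = T
NOT (c IMPLIES d) = NOT T = F
NOT (c IMPLIES d) IMPLIES a = F IMPLIES T = T
(e AND c) AND (NOT (c IMPLIES d) IMPLIES a) = F AND T = F
((d IMPLIES NOT (c OR a)) IMPLIES b) AND ((e AND c) AND (NOT (c IMPLIES d) IMPLIES a)) = T AND F = F
b IMPLIES d = T IMPLIES F = F
(((d IMPLIES NOT (c OR a)) IMPLIES b) AND ((e AND c) AND (NOT (c IMPLIES d) IMPLIES a))) AND (b IMPLIES d) = F AND F = F
d AND a = F AND T = F
b OR (d AND a) = T OR F = T
NOT (b OR (d AND a)) = NOT T = F
e IMPLIES NOT (b OR (d AND a)) = F IMPLIES F = T
NOT (e IMPLIES NOT (b OR (d AND a))) = NOT T = F
NOT (e IMPLIES NOT (b OR (d AND a))) AND c = F AND F = F
(NOT (e IMPLIES NOT (b OR (d AND a))) AND c) AND c = F AND F = F
NOT ((NOT (e IMPLIES NOT (b OR (d AND a))) AND c) AND c) = NOT F = T
((((d IMPLIES NOT (c OR a)) IMPLIES b) AND ((e AND c) AND (NOT (c IMPLIES d) IMPLIES a))) AND (b IMPLIES d)) IMPLIES NOT ((NOT (e IMPLIES NOT (b OR (d AND a))) AND c) AND c) = F IMPLIES T = T

T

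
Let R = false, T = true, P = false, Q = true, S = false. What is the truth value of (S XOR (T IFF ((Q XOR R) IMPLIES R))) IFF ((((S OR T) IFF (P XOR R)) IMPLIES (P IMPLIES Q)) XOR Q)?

true

Q XOR R = true XOR false = true
(Q XOR R) IMPLIES R = true IMPLIES false = false
T IFF ((Q XOR R) IMPLIES R) = true IFF false = false
S XOR (T IFF ((Q XOR R) IMPLIES R)) = false XOR false = false
S OR T = false OR true = true
P XOR R = false XOR false = false
(S OR T) IFF (P XOR R) = true IFF false = false
P IMPLIES Q = false IMPLIES true = true
((S OR T) IFF (P XOR R)) IMPLIES (P IMPLIES Q) = false IMPLIES true = true
(((S OR T) IFF (P XOR R)) IMPLIES (P IMPLIES Q)) XOR Q = true XOR true = false
(S XOR (T IFF ((Q XOR R) IMPLIES R))) IFF ((((S OR T) IFF (P XOR R)) IMPLIES (P IMPLIES Q)) XOR Q) = false IFF false = true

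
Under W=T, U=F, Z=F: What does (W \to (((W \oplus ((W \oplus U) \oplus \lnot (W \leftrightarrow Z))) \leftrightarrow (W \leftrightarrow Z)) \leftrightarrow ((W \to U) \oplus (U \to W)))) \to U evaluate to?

T

W \oplus U = T \oplus F = T
W \leftrightarrow Z = T \leftrightarrow F = F
\lnot (W \leftrightarrow Z) = \lnot F = T
(W \oplus U) \oplus \lnot (W \leftrightarrow Z) = T \oplus T = F
W \oplus ((W \oplus U) \oplus \lnot (W \leftrightarrow Z)) = T \oplus F = T
W \leftrightarrow Z = T \leftrightarrow F = F
(W \oplus ((W \oplus U) \oplus \lnot (W \leftrightarrow Z))) \leftrightarrow (W \leftrightarrow Z) = T \leftrightarrow F = F
W \to U = T \to F = F
U \to W = F \to T = T
(W \to U) \oplus (U \to W) = F \oplus T = T
((W \oplus ((W \oplus U) \oplus \lnot (W \leftrightarrow Z))) \leftrightarrow (W \leftrightarrow Z)) \leftrightarrow ((W \to U) \oplus (U \to W)) = F \leftrightarrow T = F
W \to (((W \oplus ((W \oplus U) \oplus \lnot (W \leftrightarrow Z))) \leftrightarrow (W \leftrightarrow Z)) \leftrightarrow ((W \to U) \oplus (U \to W))) = T \to F = F
(W \to (((W \oplus ((W \oplus U) \oplus \lnot (W \leftrightarrow Z))) \leftrightarrow (W \leftrightarrow Z)) \leftrightarrow ((W \to U) \oplus (U \to W)))) \to U = F \to F = T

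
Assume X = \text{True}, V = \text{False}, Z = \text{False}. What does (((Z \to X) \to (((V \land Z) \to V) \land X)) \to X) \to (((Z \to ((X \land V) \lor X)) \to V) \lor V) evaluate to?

Z \to X = \text{False} \to \text{True} = \text{True}
V \land Z = \text{False} \land \text{False} = \text{False}
(V \land Z) \to V = \text{False} \to \text{False} = \text{True}
((V \land Z) \to V) \land X = \text{True} \land \text{True} = \text{True}
(Z \to X) \to (((V \land Z) \to V) \land X) = \text{True} \to \text{True} = \text{True}
((Z \to X) \to (((V \land Z) \to V) \land X)) \to X = \text{True} \to \text{True} = \text{True}
X \land V = \text{True} \land \text{False} = \text{False}
(X \land V) \lor X = \text{False} \lor \text{True} = \text{True}
Z \to ((X \land V) \lor X) = \text{False} \to \text{True} = \text{True}
(Z \to ((X \land V) \lor X)) \to V = \text{True} \to \text{False} = \text{False}
((Z \to ((X \land V) \lor X)) \to V) \lor V = \text{False} \lor \text{False} = \text{False}
(((Z \to X) \to (((V \land Z) \to V) \land X)) \to X) \to (((Z \to ((X \land V) \lor X)) \to V) \lor V) = \text{True} \to \text{False} = \text{False}

\text{False}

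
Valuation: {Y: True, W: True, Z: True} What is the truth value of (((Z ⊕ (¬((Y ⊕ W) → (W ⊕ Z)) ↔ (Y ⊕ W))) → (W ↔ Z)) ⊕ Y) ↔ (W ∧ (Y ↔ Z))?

Y ⊕ W = True ⊕ True = False
W ⊕ Z = True ⊕ True = False
(Y ⊕ W) → (W ⊕ Z) = False → False = True
¬((Y ⊕ W) → (W ⊕ Z)) = ¬True = False
Y ⊕ W = True ⊕ True = False
¬((Y ⊕ W) → (W ⊕ Z)) ↔ (Y ⊕ W) = False ↔ False = True
Z ⊕ (¬((Y ⊕ W) → (W ⊕ Z)) ↔ (Y ⊕ W)) = True ⊕ True = False
W ↔ Z = True ↔ True = True
(Z ⊕ (¬((Y ⊕ W) → (W ⊕ Z)) ↔ (Y ⊕ W))) → (W ↔ Z) = False → True = True
((Z ⊕ (¬((Y ⊕ W) → (W ⊕ Z)) ↔ (Y ⊕ W))) → (W ↔ Z)) ⊕ Y = True ⊕ True = False
Y ↔ Z = True ↔ True = True
W ∧ (Y ↔ Z) = True ∧ True = True
(((Z ⊕ (¬((Y ⊕ W) → (W ⊕ Z)) ↔ (Y ⊕ W))) → (W ↔ Z)) ⊕ Y) ↔ (W ∧ (Y ↔ Z)) = False ↔ True = False

False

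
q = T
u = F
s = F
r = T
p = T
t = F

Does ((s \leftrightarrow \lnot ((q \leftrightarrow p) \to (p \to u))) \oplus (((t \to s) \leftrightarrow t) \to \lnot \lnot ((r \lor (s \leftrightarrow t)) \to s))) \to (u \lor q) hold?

q \leftrightarrow p = T \leftrightarrow T = T
p \to u = T \to F = F
(q \leftrightarrow p) \to (p \to u) = T \to F = F
\lnot ((q \leftrightarrow p) \to (p \to u)) = \lnot F = T
s \leftrightarrow \lnot ((q \leftrightarrow p) \to (p \to u)) = F \leftrightarrow T = F
t \to s = F \to F = T
(t \to s) \leftrightarrow t = T \leftrightarrow F = F
s \leftrightarrow t = F \leftrightarrow F = T
r \lor (s \leftrightarrow t) = T \lor T = T
(r \lor (s \leftrightarrow t)) \to s = T \to F = F
\lnot ((r \lor (s \leftrightarrow t)) \to s) = \lnot F = T
\lnot \lnot ((r \lor (s \leftrightarrow t)) \to s) = \lnot T = F
((t \to s) \leftrightarrow t) \to \lnot \lnot ((r \lor (s \leftrightarrow t)) \to s) = F \to F = T
(s \leftrightarrow \lnot ((q \leftrightarrow p) \to (p \to u))) \oplus (((t \to s) \leftrightarrow t) \to \lnot \lnot ((r \lor (s \leftrightarrow t)) \to s)) = F \oplus T = T
u \lor q = F \lor T = T
((s \leftrightarrow \lnot ((q \leftrightarrow p) \to (p \to u))) \oplus (((t \to s) \leftrightarrow t) \to \lnot \lnot ((r \lor (s \leftrightarrow t)) \to s))) \to (u \lor q) = T \to T = T

T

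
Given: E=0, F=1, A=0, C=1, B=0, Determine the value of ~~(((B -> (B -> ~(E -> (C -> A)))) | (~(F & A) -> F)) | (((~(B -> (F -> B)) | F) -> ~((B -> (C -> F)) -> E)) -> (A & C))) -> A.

0

C -> A = 1 -> 0 = 0
E -> (C -> A) = 0 -> 0 = 1
~(E -> (C -> A)) = ~1 = 0
B -> ~(E -> (C -> A)) = 0 -> 0 = 1
B -> (B -> ~(E -> (C -> A))) = 0 -> 1 = 1
F & A = 1 & 0 = 0
~(F & A) = ~0 = 1
~(F & A) -> F = 1 -> 1 = 1
(B -> (B -> ~(E -> (C -> A)))) | (~(F & A) -> F) = 1 | 1 = 1
F -> B = 1 -> 0 = 0
B -> (F -> B) = 0 -> 0 = 1
~(B -> (F -> B)) = ~1 = 0
~(B -> (F -> B)) | F = 0 | 1 = 1
C -> F = 1 -> 1 = 1
B -> (C -> F) = 0 -> 1 = 1
(B -> (C -> F)) -> E = 1 -> 0 = 0
~((B -> (C -> F)) -> E) = ~0 = 1
(~(B -> (F -> B)) | F) -> ~((B -> (C -> F)) -> E) = 1 -> 1 = 1
A & C = 0 & 1 = 0
((~(B -> (F -> B)) | F) -> ~((B -> (C -> F)) -> E)) -> (A & C) = 1 -> 0 = 0
((B -> (B -> ~(E -> (C -> A)))) | (~(F & A) -> F)) | (((~(B -> (F -> B)) | F) -> ~((B -> (C -> F)) -> E)) -> (A & C)) = 1 | 0 = 1
~(((B -> (B -> ~(E -> (C -> A)))) | (~(F & A) -> F)) | (((~(B -> (F -> B)) | F) -> ~((B -> (C -> F)) -> E)) -> (A & C))) = ~1 = 0
~~(((B -> (B -> ~(E -> (C -> A)))) | (~(F & A) -> F)) | (((~(B -> (F -> B)) | F) -> ~((B -> (C -> F)) -> E)) -> (A & C))) = ~0 = 1
~~(((B -> (B -> ~(E -> (C -> A)))) | (~(F & A) -> F)) | (((~(B -> (F -> B)) | F) -> ~((B -> (C -> F)) -> E)) -> (A & C))) -> A = 1 -> 0 = 0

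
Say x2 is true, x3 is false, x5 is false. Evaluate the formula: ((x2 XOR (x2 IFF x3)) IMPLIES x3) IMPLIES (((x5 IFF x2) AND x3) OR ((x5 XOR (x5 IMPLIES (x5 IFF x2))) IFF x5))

x2 IFF x3 = True IFF False = False
x2 XOR (x2 IFF x3) = True XOR False = True
(x2 XOR (x2 IFF x3)) IMPLIES x3 = True IMPLIES False = False
x5 IFF x2 = False IFF True = False
(x5 IFF x2) AND x3 = False AND False = False
x5 IFF x2 = False IFF True = False
x5 IMPLIES (x5 IFF x2) = False IMPLIES False = True
x5 XOR (x5 IMPLIES (x5 IFF x2)) = False XOR True = True
(x5 XOR (x5 IMPLIES (x5 IFF x2))) IFF x5 = True IFF False = False
((x5 IFF x2) AND x3) OR ((x5 XOR (x5 IMPLIES (x5 IFF x2))) IFF x5) = False OR False = False
((x2 XOR (x2 IFF x3)) IMPLIES x3) IMPLIES (((x5 IFF x2) AND x3) OR ((x5 XOR (x5 IMPLIES (x5 IFF x2))) IFF x5)) = False IMPLIES False = True

True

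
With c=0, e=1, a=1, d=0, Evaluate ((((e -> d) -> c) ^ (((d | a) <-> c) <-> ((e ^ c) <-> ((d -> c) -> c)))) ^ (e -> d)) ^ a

1

e -> d = 1 -> 0 = 0
(e -> d) -> c = 0 -> 0 = 1
d | a = 0 | 1 = 1
(d | a) <-> c = 1 <-> 0 = 0
e ^ c = 1 ^ 0 = 1
d -> c = 0 -> 0 = 1
(d -> c) -> c = 1 -> 0 = 0
(e ^ c) <-> ((d -> c) -> c) = 1 <-> 0 = 0
((d | a) <-> c) <-> ((e ^ c) <-> ((d -> c) -> c)) = 0 <-> 0 = 1
((e -> d) -> c) ^ (((d | a) <-> c) <-> ((e ^ c) <-> ((d -> c) -> c))) = 1 ^ 1 = 0
e -> d = 1 -> 0 = 0
(((e -> d) -> c) ^ (((d | a) <-> c) <-> ((e ^ c) <-> ((d -> c) -> c)))) ^ (e -> d) = 0 ^ 0 = 0
((((e -> d) -> c) ^ (((d | a) <-> c) <-> ((e ^ c) <-> ((d -> c) -> c)))) ^ (e -> d)) ^ a = 0 ^ 1 = 1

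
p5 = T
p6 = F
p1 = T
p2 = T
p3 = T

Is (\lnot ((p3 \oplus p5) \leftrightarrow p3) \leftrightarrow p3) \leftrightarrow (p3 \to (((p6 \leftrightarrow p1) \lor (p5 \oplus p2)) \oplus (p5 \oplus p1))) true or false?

F

p3 \oplus p5 = T \oplus T = F
(p3 \oplus p5) \leftrightarrow p3 = F \leftrightarrow T = F
\lnot ((p3 \oplus p5) \leftrightarrow p3) = \lnot F = T
\lnot ((p3 \oplus p5) \leftrightarrow p3) \leftrightarrow p3 = T \leftrightarrow T = T
p6 \leftrightarrow p1 = F \leftrightarrow T = F
p5 \oplus p2 = T \oplus T = F
(p6 \leftrightarrow p1) \lor (p5 \oplus p2) = F \lor F = F
p5 \oplus p1 = T \oplus T = F
((p6 \leftrightarrow p1) \lor (p5 \oplus p2)) \oplus (p5 \oplus p1) = F \oplus F = F
p3 \to (((p6 \leftrightarrow p1) \lor (p5 \oplus p2)) \oplus (p5 \oplus p1)) = T \to F = F
(\lnot ((p3 \oplus p5) \leftrightarrow p3) \leftrightarrow p3) \leftrightarrow (p3 \to (((p6 \leftrightarrow p1) \lor (p5 \oplus p2)) \oplus (p5 \oplus p1))) = T \leftrightarrow F = F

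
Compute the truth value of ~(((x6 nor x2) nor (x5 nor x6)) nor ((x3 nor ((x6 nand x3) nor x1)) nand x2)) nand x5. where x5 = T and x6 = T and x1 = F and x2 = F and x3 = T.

F

x6 nor x2 = T nor F = F
x5 nor x6 = T nor T = F
(x6 nor x2) nor (x5 nor x6) = F nor F = T
x6 nand x3 = T nand T = F
(x6 nand x3) nor x1 = F nor F = T
x3 nor ((x6 nand x3) nor x1) = T nor T = F
(x3 nor ((x6 nand x3) nor x1)) nand x2 = F nand F = T
((x6 nor x2) nor (x5 nor x6)) nor ((x3 nor ((x6 nand x3) nor x1)) nand x2) = T nor T = F
~(((x6 nor x2) nor (x5 nor x6)) nor ((x3 nor ((x6 nand x3) nor x1)) nand x2)) = ~F = T
~(((x6 nor x2) nor (x5 nor x6)) nor ((x3 nor ((x6 nand x3) nor x1)) nand x2)) nand x5 = T nand T = F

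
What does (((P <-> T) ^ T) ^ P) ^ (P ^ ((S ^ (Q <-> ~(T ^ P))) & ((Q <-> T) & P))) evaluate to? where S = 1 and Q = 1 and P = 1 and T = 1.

0

Substituting S=1, Q=1, P=1, T=1:
P <-> T = 1 <-> 1 = 1
(P <-> T) ^ T = 1 ^ 1 = 0
((P <-> T) ^ T) ^ P = 0 ^ 1 = 1
T ^ P = 1 ^ 1 = 0
~(T ^ P) = ~0 = 1
Q <-> ~(T ^ P) = 1 <-> 1 = 1
S ^ (Q <-> ~(T ^ P)) = 1 ^ 1 = 0
Q <-> T = 1 <-> 1 = 1
(Q <-> T) & P = 1 & 1 = 1
(S ^ (Q <-> ~(T ^ P))) & ((Q <-> T) & P) = 0 & 1 = 0
P ^ ((S ^ (Q <-> ~(T ^ P))) & ((Q <-> T) & P)) = 1 ^ 0 = 1
(((P <-> T) ^ T) ^ P) ^ (P ^ ((S ^ (Q <-> ~(T ^ P))) & ((Q <-> T) & P))) = 1 ^ 1 = 0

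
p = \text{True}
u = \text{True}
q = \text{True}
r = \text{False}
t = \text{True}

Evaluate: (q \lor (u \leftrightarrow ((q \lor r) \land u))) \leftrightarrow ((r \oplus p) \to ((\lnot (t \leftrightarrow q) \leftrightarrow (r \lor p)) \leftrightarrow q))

q \lor r = \text{True} \lor \text{False} = \text{True}
(q \lor r) \land u = \text{True} \land \text{True} = \text{True}
u \leftrightarrow ((q \lor r) \land u) = \text{True} \leftrightarrow \text{True} = \text{True}
q \lor (u \leftrightarrow ((q \lor r) \land u)) = \text{True} \lor \text{True} = \text{True}
r \oplus p = \text{False} \oplus \text{True} = \text{True}
t \leftrightarrow q = \text{True} \leftrightarrow \text{True} = \text{True}
\lnot (t \leftrightarrow q) = \lnot \text{True} = \text{False}
r \lor p = \text{False} \lor \text{True} = \text{True}
\lnot (t \leftrightarrow q) \leftrightarrow (r \lor p) = \text{False} \leftrightarrow \text{True} = \text{False}
(\lnot (t \leftrightarrow q) \leftrightarrow (r \lor p)) \leftrightarrow q = \text{False} \leftrightarrow \text{True} = \text{False}
(r \oplus p) \to ((\lnot (t \leftrightarrow q) \leftrightarrow (r \lor p)) \leftrightarrow q) = \text{True} \to \text{False} = \text{False}
(q \lor (u \leftrightarrow ((q \lor r) \land u))) \leftrightarrow ((r \oplus p) \to ((\lnot (t \leftrightarrow q) \leftrightarrow (r \lor p)) \leftrightarrow q)) = \text{True} \leftrightarrow \text{False} = \text{False}

\text{False}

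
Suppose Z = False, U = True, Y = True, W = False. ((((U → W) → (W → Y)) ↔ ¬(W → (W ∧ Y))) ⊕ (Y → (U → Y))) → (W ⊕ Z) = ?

False

U → W = True → False = False
W → Y = False → True = True
(U → W) → (W → Y) = False → True = True
W ∧ Y = False ∧ True = False
W → (W ∧ Y) = False → False = True
¬(W → (W ∧ Y)) = ¬True = False
((U → W) → (W → Y)) ↔ ¬(W → (W ∧ Y)) = True ↔ False = False
U → Y = True → True = True
Y → (U → Y) = True → True = True
(((U → W) → (W → Y)) ↔ ¬(W → (W ∧ Y))) ⊕ (Y → (U → Y)) = False ⊕ True = True
W ⊕ Z = False ⊕ False = False
((((U → W) → (W → Y)) ↔ ¬(W → (W ∧ Y))) ⊕ (Y → (U → Y))) → (W ⊕ Z) = True → False = False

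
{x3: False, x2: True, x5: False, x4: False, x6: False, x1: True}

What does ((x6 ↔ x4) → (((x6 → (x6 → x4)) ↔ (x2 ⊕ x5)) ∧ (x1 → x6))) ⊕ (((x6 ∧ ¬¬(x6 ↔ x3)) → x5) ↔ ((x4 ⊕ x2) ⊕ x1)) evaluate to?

x6 ↔ x4 = False ↔ False = True
x6 → x4 = False → False = True
x6 → (x6 → x4) = False → True = True
x2 ⊕ x5 = True ⊕ False = True
(x6 → (x6 → x4)) ↔ (x2 ⊕ x5) = True ↔ True = True
x1 → x6 = True → False = False
((x6 → (x6 → x4)) ↔ (x2 ⊕ x5)) ∧ (x1 → x6) = True ∧ False = False
(x6 ↔ x4) → (((x6 → (x6 → x4)) ↔ (x2 ⊕ x5)) ∧ (x1 → x6)) = True → False = False
x6 ↔ x3 = False ↔ False = True
¬(x6 ↔ x3) = ¬True = False
¬¬(x6 ↔ x3) = ¬False = True
x6 ∧ ¬¬(x6 ↔ x3) = False ∧ True = False
(x6 ∧ ¬¬(x6 ↔ x3)) → x5 = False → False = True
x4 ⊕ x2 = False ⊕ True = True
(x4 ⊕ x2) ⊕ x1 = True ⊕ True = False
((x6 ∧ ¬¬(x6 ↔ x3)) → x5) ↔ ((x4 ⊕ x2) ⊕ x1) = True ↔ False = False
((x6 ↔ x4) → (((x6 → (x6 → x4)) ↔ (x2 ⊕ x5)) ∧ (x1 → x6))) ⊕ (((x6 ∧ ¬¬(x6 ↔ x3)) → x5) ↔ ((x4 ⊕ x2) ⊕ x1)) = False ⊕ False = False

False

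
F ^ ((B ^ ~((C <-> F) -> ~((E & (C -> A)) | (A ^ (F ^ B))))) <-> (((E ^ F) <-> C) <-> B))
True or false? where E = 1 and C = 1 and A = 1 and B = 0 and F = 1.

0

C <-> F = 1 <-> 1 = 1
C -> A = 1 -> 1 = 1
E & (C -> A) = 1 & 1 = 1
F ^ B = 1 ^ 0 = 1
A ^ (F ^ B) = 1 ^ 1 = 0
(E & (C -> A)) | (A ^ (F ^ B)) = 1 | 0 = 1
~((E & (C -> A)) | (A ^ (F ^ B))) = ~1 = 0
(C <-> F) -> ~((E & (C -> A)) | (A ^ (F ^ B))) = 1 -> 0 = 0
~((C <-> F) -> ~((E & (C -> A)) | (A ^ (F ^ B)))) = ~0 = 1
B ^ ~((C <-> F) -> ~((E & (C -> A)) | (A ^ (F ^ B)))) = 0 ^ 1 = 1
E ^ F = 1 ^ 1 = 0
(E ^ F) <-> C = 0 <-> 1 = 0
((E ^ F) <-> C) <-> B = 0 <-> 0 = 1
(B ^ ~((C <-> F) -> ~((E & (C -> A)) | (A ^ (F ^ B))))) <-> (((E ^ F) <-> C) <-> B) = 1 <-> 1 = 1
F ^ ((B ^ ~((C <-> F) -> ~((E & (C -> A)) | (A ^ (F ^ B))))) <-> (((E ^ F) <-> C) <-> B)) = 1 ^ 1 = 0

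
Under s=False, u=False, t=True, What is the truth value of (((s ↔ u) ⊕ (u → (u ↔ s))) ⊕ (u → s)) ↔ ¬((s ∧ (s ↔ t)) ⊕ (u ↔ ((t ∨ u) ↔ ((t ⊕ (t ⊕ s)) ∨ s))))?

s ↔ u = False ↔ False = True
u ↔ s = False ↔ False = True
u → (u ↔ s) = False → True = True
(s ↔ u) ⊕ (u → (u ↔ s)) = True ⊕ True = False
u → s = False → False = True
((s ↔ u) ⊕ (u → (u ↔ s))) ⊕ (u → s) = False ⊕ True = True
s ↔ t = False ↔ True = False
s ∧ (s ↔ t) = False ∧ False = False
t ∨ u = True ∨ False = True
t ⊕ s = True ⊕ False = True
t ⊕ (t ⊕ s) = True ⊕ True = False
(t ⊕ (t ⊕ s)) ∨ s = False ∨ False = False
(t ∨ u) ↔ ((t ⊕ (t ⊕ s)) ∨ s) = True ↔ False = False
u ↔ ((t ∨ u) ↔ ((t ⊕ (t ⊕ s)) ∨ s)) = False ↔ False = True
(s ∧ (s ↔ t)) ⊕ (u ↔ ((t ∨ u) ↔ ((t ⊕ (t ⊕ s)) ∨ s))) = False ⊕ True = True
¬((s ∧ (s ↔ t)) ⊕ (u ↔ ((t ∨ u) ↔ ((t ⊕ (t ⊕ s)) ∨ s)))) = ¬True = False
(((s ↔ u) ⊕ (u → (u ↔ s))) ⊕ (u → s)) ↔ ¬((s ∧ (s ↔ t)) ⊕ (u ↔ ((t ∨ u) ↔ ((t ⊕ (t ⊕ s)) ∨ s)))) = True ↔ False = False

False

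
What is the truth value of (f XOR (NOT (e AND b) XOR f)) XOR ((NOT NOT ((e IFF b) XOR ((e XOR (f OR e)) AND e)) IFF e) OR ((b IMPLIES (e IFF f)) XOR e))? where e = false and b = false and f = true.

Substituting e=false, b=false, f=true:
e AND b = false AND false = false
NOT (e AND b) = NOT false = true
NOT (e AND b) XOR f = true XOR true = false
f XOR (NOT (e AND b) XOR f) = true XOR false = true
e IFF b = false IFF false = true
f OR e = true OR false = true
e XOR (f OR e) = false XOR true = true
(e XOR (f OR e)) AND e = true AND false = false
(e IFF b) XOR ((e XOR (f OR e)) AND e) = true XOR false = true
NOT ((e IFF b) XOR ((e XOR (f OR e)) AND e)) = NOT true = false
NOT NOT ((e IFF b) XOR ((e XOR (f OR e)) AND e)) = NOT false = true
NOT NOT ((e IFF b) XOR ((e XOR (f OR e)) AND e)) IFF e = true IFF false = false
e IFF f = false IFF true = false
b IMPLIES (e IFF f) = false IMPLIES false = true
(b IMPLIES (e IFF f)) XOR e = true XOR false = true
(NOT NOT ((e IFF b) XOR ((e XOR (f OR e)) AND e)) IFF e) OR ((b IMPLIES (e IFF f)) XOR e) = false OR true = true
(f XOR (NOT (e AND b) XOR f)) XOR ((NOT NOT ((e IFF b) XOR ((e XOR (f OR e)) AND e)) IFF e) OR ((b IMPLIES (e IFF f)) XOR e)) = true XOR true = false

false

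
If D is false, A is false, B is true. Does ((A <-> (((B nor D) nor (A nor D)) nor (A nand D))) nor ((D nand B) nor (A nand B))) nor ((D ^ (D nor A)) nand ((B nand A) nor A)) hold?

F

B nor D = T nor F = F
A nor D = F nor F = T
(B nor D) nor (A nor D) = F nor T = F
A nand D = F nand F = T
((B nor D) nor (A nor D)) nor (A nand D) = F nor T = F
A <-> (((B nor D) nor (A nor D)) nor (A nand D)) = F <-> F = T
D nand B = F nand T = T
A nand B = F nand T = T
(D nand B) nor (A nand B) = T nor T = F
(A <-> (((B nor D) nor (A nor D)) nor (A nand D))) nor ((D nand B) nor (A nand B)) = T nor F = F
D nor A = F nor F = T
D ^ (D nor A) = F ^ T = T
B nand A = T nand F = T
(B nand A) nor A = T nor F = F
(D ^ (D nor A)) nand ((B nand A) nor A) = T nand F = T
((A <-> (((B nor D) nor (A nor D)) nor (A nand D))) nor ((D nand B) nor (A nand B))) nor ((D ^ (D nor A)) nand ((B nand A) nor A)) = F nor T = F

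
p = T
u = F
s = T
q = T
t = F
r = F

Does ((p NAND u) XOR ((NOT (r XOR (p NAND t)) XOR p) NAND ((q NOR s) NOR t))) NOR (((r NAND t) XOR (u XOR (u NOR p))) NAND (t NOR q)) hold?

p NAND u = T NAND F = T
p NAND t = T NAND F = T
r XOR (p NAND t) = F XOR T = T
NOT (r XOR (p NAND t)) = NOT T = F
NOT (r XOR (p NAND t)) XOR p = F XOR T = T
q NOR s = T NOR T = F
(q NOR s) NOR t = F NOR F = T
(NOT (r XOR (p NAND t)) XOR p) NAND ((q NOR s) NOR t) = T NAND T = F
(p NAND u) XOR ((NOT (r XOR (p NAND t)) XOR p) NAND ((q NOR s) NOR t)) = T XOR F = T
r NAND t = F NAND F = T
u NOR p = F NOR T = F
u XOR (u NOR p) = F XOR F = F
(r NAND t) XOR (u XOR (u NOR p)) = T XOR F = T
t NOR q = F NOR T = F
((r NAND t) XOR (u XOR (u NOR p))) NAND (t NOR q) = T NAND F = T
((p NAND u) XOR ((NOT (r XOR (p NAND t)) XOR p) NAND ((q NOR s) NOR t))) NOR (((r NAND t) XOR (u XOR (u NOR p))) NAND (t NOR q)) = T NOR T = F

F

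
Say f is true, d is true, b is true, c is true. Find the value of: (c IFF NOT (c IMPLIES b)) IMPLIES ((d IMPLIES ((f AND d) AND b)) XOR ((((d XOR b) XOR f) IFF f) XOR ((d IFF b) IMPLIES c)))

Substituting f=T, d=T, b=T, c=T:
c IMPLIES b = T IMPLIES T = T
NOT (c IMPLIES b) = NOT T = F
c IFF NOT (c IMPLIES b) = T IFF F = F
f AND d = T AND T = T
(f AND d) AND b = T AND T = T
d IMPLIES ((f AND d) AND b) = T IMPLIES T = T
d XOR b = T XOR T = F
(d XOR b) XOR f = F XOR T = T
((d XOR b) XOR f) IFF f = T IFF T = T
d IFF b = T IFF T = T
(d IFF b) IMPLIES c = T IMPLIES T = T
(((d XOR b) XOR f) IFF f) XOR ((d IFF b) IMPLIES c) = T XOR T = F
(d IMPLIES ((f AND d) AND b)) XOR ((((d XOR b) XOR f) IFF f) XOR ((d IFF b) IMPLIES c)) = T XOR F = T
(c IFF NOT (c IMPLIES b)) IMPLIES ((d IMPLIES ((f AND d) AND b)) XOR ((((d XOR b) XOR f) IFF f) XOR ((d IFF b) IMPLIES c))) = F IMPLIES T = T

T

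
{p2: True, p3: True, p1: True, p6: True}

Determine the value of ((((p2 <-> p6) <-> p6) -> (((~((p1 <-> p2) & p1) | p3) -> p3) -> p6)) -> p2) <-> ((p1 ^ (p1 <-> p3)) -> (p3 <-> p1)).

p2 <-> p6 = True <-> True = True
(p2 <-> p6) <-> p6 = True <-> True = True
p1 <-> p2 = True <-> True = True
(p1 <-> p2) & p1 = True & True = True
~((p1 <-> p2) & p1) = ~True = False
~((p1 <-> p2) & p1) | p3 = False | True = True
(~((p1 <-> p2) & p1) | p3) -> p3 = True -> True = True
((~((p1 <-> p2) & p1) | p3) -> p3) -> p6 = True -> True = True
((p2 <-> p6) <-> p6) -> (((~((p1 <-> p2) & p1) | p3) -> p3) -> p6) = True -> True = True
(((p2 <-> p6) <-> p6) -> (((~((p1 <-> p2) & p1) | p3) -> p3) -> p6)) -> p2 = True -> True = True
p1 <-> p3 = True <-> True = True
p1 ^ (p1 <-> p3) = True ^ True = False
p3 <-> p1 = True <-> True = True
(p1 ^ (p1 <-> p3)) -> (p3 <-> p1) = False -> True = True
((((p2 <-> p6) <-> p6) -> (((~((p1 <-> p2) & p1) | p3) -> p3) -> p6)) -> p2) <-> ((p1 ^ (p1 <-> p3)) -> (p3 <-> p1)) = True <-> True = True

True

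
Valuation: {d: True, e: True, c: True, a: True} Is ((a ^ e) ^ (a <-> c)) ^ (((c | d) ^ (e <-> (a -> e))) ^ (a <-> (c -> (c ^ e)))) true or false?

a ^ e = True ^ True = False
a <-> c = True <-> True = True
(a ^ e) ^ (a <-> c) = False ^ True = True
c | d = True | True = True
a -> e = True -> True = True
e <-> (a -> e) = True <-> True = True
(c | d) ^ (e <-> (a -> e)) = True ^ True = False
c ^ e = True ^ True = False
c -> (c ^ e) = True -> False = False
a <-> (c -> (c ^ e)) = True <-> False = False
((c | d) ^ (e <-> (a -> e))) ^ (a <-> (c -> (c ^ e))) = False ^ False = False
((a ^ e) ^ (a <-> c)) ^ (((c | d) ^ (e <-> (a -> e))) ^ (a <-> (c -> (c ^ e)))) = True ^ False = True

True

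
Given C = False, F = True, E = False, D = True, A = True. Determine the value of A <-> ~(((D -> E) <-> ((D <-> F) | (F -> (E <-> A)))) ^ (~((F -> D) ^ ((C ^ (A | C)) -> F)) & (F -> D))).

False

D -> E = True -> False = False
D <-> F = True <-> True = True
E <-> A = False <-> True = False
F -> (E <-> A) = True -> False = False
(D <-> F) | (F -> (E <-> A)) = True | False = True
(D -> E) <-> ((D <-> F) | (F -> (E <-> A))) = False <-> True = False
F -> D = True -> True = True
A | C = True | False = True
C ^ (A | C) = False ^ True = True
(C ^ (A | C)) -> F = True -> True = True
(F -> D) ^ ((C ^ (A | C)) -> F) = True ^ True = False
~((F -> D) ^ ((C ^ (A | C)) -> F)) = ~False = True
F -> D = True -> True = True
~((F -> D) ^ ((C ^ (A | C)) -> F)) & (F -> D) = True & True = True
((D -> E) <-> ((D <-> F) | (F -> (E <-> A)))) ^ (~((F -> D) ^ ((C ^ (A | C)) -> F)) & (F -> D)) = False ^ True = True
~(((D -> E) <-> ((D <-> F) | (F -> (E <-> A)))) ^ (~((F -> D) ^ ((C ^ (A | C)) -> F)) & (F -> D))) = ~True = False
A <-> ~(((D -> E) <-> ((D <-> F) | (F -> (E <-> A)))) ^ (~((F -> D) ^ ((C ^ (A | C)) -> F)) & (F -> D))) = True <-> False = False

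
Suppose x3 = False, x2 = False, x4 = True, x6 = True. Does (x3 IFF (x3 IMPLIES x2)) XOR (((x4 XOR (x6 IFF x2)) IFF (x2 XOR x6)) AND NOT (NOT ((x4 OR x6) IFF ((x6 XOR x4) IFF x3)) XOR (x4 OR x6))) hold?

Substituting x3=False, x2=False, x4=True, x6=True:
x3 IMPLIES x2 = False IMPLIES False = True
x3 IFF (x3 IMPLIES x2) = False IFF True = False
x6 IFF x2 = True IFF False = False
x4 XOR (x6 IFF x2) = True XOR False = True
x2 XOR x6 = False XOR True = True
(x4 XOR (x6 IFF x2)) IFF (x2 XOR x6) = True IFF True = True
x4 OR x6 = True OR True = True
x6 XOR x4 = True XOR True = False
(x6 XOR x4) IFF x3 = False IFF False = True
(x4 OR x6) IFF ((x6 XOR x4) IFF x3) = True IFF True = True
NOT ((x4 OR x6) IFF ((x6 XOR x4) IFF x3)) = NOT True = False
x4 OR x6 = True OR True = True
NOT ((x4 OR x6) IFF ((x6 XOR x4) IFF x3)) XOR (x4 OR x6) = False XOR True = True
NOT (NOT ((x4 OR x6) IFF ((x6 XOR x4) IFF x3)) XOR (x4 OR x6)) = NOT True = False
((x4 XOR (x6 IFF x2)) IFF (x2 XOR x6)) AND NOT (NOT ((x4 OR x6) IFF ((x6 XOR x4) IFF x3)) XOR (x4 OR x6)) = True AND False = False
(x3 IFF (x3 IMPLIES x2)) XOR (((x4 XOR (x6 IFF x2)) IFF (x2 XOR x6)) AND NOT (NOT ((x4 OR x6) IFF ((x6 XOR x4) IFF x3)) XOR (x4 OR x6))) = False XOR False = False

False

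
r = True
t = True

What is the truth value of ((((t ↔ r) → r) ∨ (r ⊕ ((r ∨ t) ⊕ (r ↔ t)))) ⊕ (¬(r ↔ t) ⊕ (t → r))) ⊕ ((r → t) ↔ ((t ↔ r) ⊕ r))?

t ↔ r = True ↔ True = True
(t ↔ r) → r = True → True = True
r ∨ t = True ∨ True = True
r ↔ t = True ↔ True = True
(r ∨ t) ⊕ (r ↔ t) = True ⊕ True = False
r ⊕ ((r ∨ t) ⊕ (r ↔ t)) = True ⊕ False = True
((t ↔ r) → r) ∨ (r ⊕ ((r ∨ t) ⊕ (r ↔ t))) = True ∨ True = True
r ↔ t = True ↔ True = True
¬(r ↔ t) = ¬True = False
t → r = True → True = True
¬(r ↔ t) ⊕ (t → r) = False ⊕ True = True
(((t ↔ r) → r) ∨ (r ⊕ ((r ∨ t) ⊕ (r ↔ t)))) ⊕ (¬(r ↔ t) ⊕ (t → r)) = True ⊕ True = False
r → t = True → True = True
t ↔ r = True ↔ True = True
(t ↔ r) ⊕ r = True ⊕ True = False
(r → t) ↔ ((t ↔ r) ⊕ r) = True ↔ False = False
((((t ↔ r) → r) ∨ (r ⊕ ((r ∨ t) ⊕ (r ↔ t)))) ⊕ (¬(r ↔ t) ⊕ (t → r))) ⊕ ((r → t) ↔ ((t ↔ r) ⊕ r)) = False ⊕ False = False

False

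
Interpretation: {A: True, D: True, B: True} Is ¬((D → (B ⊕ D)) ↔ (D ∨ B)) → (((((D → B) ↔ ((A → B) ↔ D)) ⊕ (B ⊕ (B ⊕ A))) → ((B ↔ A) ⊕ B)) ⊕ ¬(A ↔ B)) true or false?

B ⊕ D = True ⊕ True = False
D → (B ⊕ D) = True → False = False
D ∨ B = True ∨ True = True
(D → (B ⊕ D)) ↔ (D ∨ B) = False ↔ True = False
¬((D → (B ⊕ D)) ↔ (D ∨ B)) = ¬False = True
D → B = True → True = True
A → B = True → True = True
(A → B) ↔ D = True ↔ True = True
(D → B) ↔ ((A → B) ↔ D) = True ↔ True = True
B ⊕ A = True ⊕ True = False
B ⊕ (B ⊕ A) = True ⊕ False = True
((D → B) ↔ ((A → B) ↔ D)) ⊕ (B ⊕ (B ⊕ A)) = True ⊕ True = False
B ↔ A = True ↔ True = True
(B ↔ A) ⊕ B = True ⊕ True = False
(((D → B) ↔ ((A → B) ↔ D)) ⊕ (B ⊕ (B ⊕ A))) → ((B ↔ A) ⊕ B) = False → False = True
A ↔ B = True ↔ True = True
¬(A ↔ B) = ¬True = False
((((D → B) ↔ ((A → B) ↔ D)) ⊕ (B ⊕ (B ⊕ A))) → ((B ↔ A) ⊕ B)) ⊕ ¬(A ↔ B) = True ⊕ False = True
¬((D → (B ⊕ D)) ↔ (D ∨ B)) → (((((D → B) ↔ ((A → B) ↔ D)) ⊕ (B ⊕ (B ⊕ A))) → ((B ↔ A) ⊕ B)) ⊕ ¬(A ↔ B)) = True → True = True

True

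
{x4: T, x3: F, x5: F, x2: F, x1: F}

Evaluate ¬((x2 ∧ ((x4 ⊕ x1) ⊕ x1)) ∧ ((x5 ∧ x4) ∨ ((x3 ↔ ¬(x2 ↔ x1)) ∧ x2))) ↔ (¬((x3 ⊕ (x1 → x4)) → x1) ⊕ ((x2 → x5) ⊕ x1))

x4 ⊕ x1 = T ⊕ F = T
(x4 ⊕ x1) ⊕ x1 = T ⊕ F = T
x2 ∧ ((x4 ⊕ x1) ⊕ x1) = F ∧ T = F
x5 ∧ x4 = F ∧ T = F
x2 ↔ x1 = F ↔ F = T
¬(x2 ↔ x1) = ¬T = F
x3 ↔ ¬(x2 ↔ x1) = F ↔ F = T
(x3 ↔ ¬(x2 ↔ x1)) ∧ x2 = T ∧ F = F
(x5 ∧ x4) ∨ ((x3 ↔ ¬(x2 ↔ x1)) ∧ x2) = F ∨ F = F
(x2 ∧ ((x4 ⊕ x1) ⊕ x1)) ∧ ((x5 ∧ x4) ∨ ((x3 ↔ ¬(x2 ↔ x1)) ∧ x2)) = F ∧ F = F
¬((x2 ∧ ((x4 ⊕ x1) ⊕ x1)) ∧ ((x5 ∧ x4) ∨ ((x3 ↔ ¬(x2 ↔ x1)) ∧ x2))) = ¬F = T
x1 → x4 = F → T = T
x3 ⊕ (x1 → x4) = F ⊕ T = T
(x3 ⊕ (x1 → x4)) → x1 = T → F = F
¬((x3 ⊕ (x1 → x4)) → x1) = ¬F = T
x2 → x5 = F → F = T
(x2 → x5) ⊕ x1 = T ⊕ F = T
¬((x3 ⊕ (x1 → x4)) → x1) ⊕ ((x2 → x5) ⊕ x1) = T ⊕ T = F
¬((x2 ∧ ((x4 ⊕ x1) ⊕ x1)) ∧ ((x5 ∧ x4) ∨ ((x3 ↔ ¬(x2 ↔ x1)) ∧ x2))) ↔ (¬((x3 ⊕ (x1 → x4)) → x1) ⊕ ((x2 → x5) ⊕ x1)) = T ↔ F = F

F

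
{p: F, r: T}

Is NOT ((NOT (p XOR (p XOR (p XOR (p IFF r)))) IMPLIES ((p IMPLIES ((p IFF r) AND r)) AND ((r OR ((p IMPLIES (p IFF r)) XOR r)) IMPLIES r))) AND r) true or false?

F

p IFF r = F IFF T = F
p XOR (p IFF r) = F XOR F = F
p XOR (p XOR (p IFF r)) = F XOR F = F
p XOR (p XOR (p XOR (p IFF r))) = F XOR F = F
NOT (p XOR (p XOR (p XOR (p IFF r)))) = NOT F = T
p IFF r = F IFF T = F
(p IFF r) AND r = F AND T = F
p IMPLIES ((p IFF r) AND r) = F IMPLIES F = T
p IFF r = F IFF T = F
p IMPLIES (p IFF r) = F IMPLIES F = T
(p IMPLIES (p IFF r)) XOR r = T XOR T = F
r OR ((p IMPLIES (p IFF r)) XOR r) = T OR F = T
(r OR ((p IMPLIES (p IFF r)) XOR r)) IMPLIES r = T IMPLIES T = T
(p IMPLIES ((p IFF r) AND r)) AND ((r OR ((p IMPLIES (p IFF r)) XOR r)) IMPLIES r) = T AND T = T
NOT (p XOR (p XOR (p XOR (p IFF r)))) IMPLIES ((p IMPLIES ((p IFF r) AND r)) AND ((r OR ((p IMPLIES (p IFF r)) XOR r)) IMPLIES r)) = T IMPLIES T = T
(NOT (p XOR (p XOR (p XOR (p IFF r)))) IMPLIES ((p IMPLIES ((p IFF r) AND r)) AND ((r OR ((p IMPLIES (p IFF r)) XOR r)) IMPLIES r))) AND r = T AND T = T
NOT ((NOT (p XOR (p XOR (p XOR (p IFF r)))) IMPLIES ((p IMPLIES ((p IFF r) AND r)) AND ((r OR ((p IMPLIES (p IFF r)) XOR r)) IMPLIES r))) AND r) = NOT T = F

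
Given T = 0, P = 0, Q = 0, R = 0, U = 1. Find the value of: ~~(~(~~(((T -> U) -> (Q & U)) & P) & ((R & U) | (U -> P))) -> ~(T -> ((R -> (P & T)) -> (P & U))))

0

T -> U = 0 -> 1 = 1
Q & U = 0 & 1 = 0
(T -> U) -> (Q & U) = 1 -> 0 = 0
((T -> U) -> (Q & U)) & P = 0 & 0 = 0
~(((T -> U) -> (Q & U)) & P) = ~0 = 1
~~(((T -> U) -> (Q & U)) & P) = ~1 = 0
R & U = 0 & 1 = 0
U -> P = 1 -> 0 = 0
(R & U) | (U -> P) = 0 | 0 = 0
~~(((T -> U) -> (Q & U)) & P) & ((R & U) | (U -> P)) = 0 & 0 = 0
~(~~(((T -> U) -> (Q & U)) & P) & ((R & U) | (U -> P))) = ~0 = 1
P & T = 0 & 0 = 0
R -> (P & T) = 0 -> 0 = 1
P & U = 0 & 1 = 0
(R -> (P & T)) -> (P & U) = 1 -> 0 = 0
T -> ((R -> (P & T)) -> (P & U)) = 0 -> 0 = 1
~(T -> ((R -> (P & T)) -> (P & U))) = ~1 = 0
~(~~(((T -> U) -> (Q & U)) & P) & ((R & U) | (U -> P))) -> ~(T -> ((R -> (P & T)) -> (P & U))) = 1 -> 0 = 0
~(~(~~(((T -> U) -> (Q & U)) & P) & ((R & U) | (U -> P))) -> ~(T -> ((R -> (P & T)) -> (P & U)))) = ~0 = 1
~~(~(~~(((T -> U) -> (Q & U)) & P) & ((R & U) | (U -> P))) -> ~(T -> ((R -> (P & T)) -> (P & U)))) = ~1 = 0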